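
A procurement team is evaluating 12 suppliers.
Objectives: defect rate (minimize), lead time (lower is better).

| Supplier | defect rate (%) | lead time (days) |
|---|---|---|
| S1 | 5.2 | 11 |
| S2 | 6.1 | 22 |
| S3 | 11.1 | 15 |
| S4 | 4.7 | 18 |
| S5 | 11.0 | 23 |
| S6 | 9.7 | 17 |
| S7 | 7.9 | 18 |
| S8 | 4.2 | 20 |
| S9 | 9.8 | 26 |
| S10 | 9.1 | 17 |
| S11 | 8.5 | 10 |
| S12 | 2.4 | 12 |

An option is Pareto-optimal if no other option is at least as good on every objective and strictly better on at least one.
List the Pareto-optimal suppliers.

S1: not dominated.
S2: dominated by S1 (defect rate 5.2≤6.1, lead time 11≤22).
S3: dominated by S1 (defect rate 5.2≤11.1, lead time 11≤15).
S4: dominated by S12 (defect rate 2.4≤4.7, lead time 12≤18).
S5: dominated by S1 (defect rate 5.2≤11.0, lead time 11≤23).
S6: dominated by S1 (defect rate 5.2≤9.7, lead time 11≤17).
S7: dominated by S1 (defect rate 5.2≤7.9, lead time 11≤18).
S8: dominated by S12 (defect rate 2.4≤4.2, lead time 12≤20).
S9: dominated by S1 (defect rate 5.2≤9.8, lead time 11≤26).
S10: dominated by S1 (defect rate 5.2≤9.1, lead time 11≤17).
S11: not dominated (best lead time).
S12: not dominated (best defect rate).

S1, S11, S12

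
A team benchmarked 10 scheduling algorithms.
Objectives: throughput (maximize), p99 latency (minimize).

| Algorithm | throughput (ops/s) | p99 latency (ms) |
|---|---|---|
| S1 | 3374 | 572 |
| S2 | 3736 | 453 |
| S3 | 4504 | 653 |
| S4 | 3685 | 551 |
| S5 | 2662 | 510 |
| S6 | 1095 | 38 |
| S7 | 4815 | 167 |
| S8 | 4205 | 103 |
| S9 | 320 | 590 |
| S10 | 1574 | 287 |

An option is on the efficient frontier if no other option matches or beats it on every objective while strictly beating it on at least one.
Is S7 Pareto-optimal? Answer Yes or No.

S1: worse on throughput (3374 vs 4815).
S2: worse on throughput (3736 vs 4815).
S3: worse on throughput (4504 vs 4815).
S4: worse on throughput (3685 vs 4815).
S5: worse on throughput (2662 vs 4815).
S6: worse on throughput (1095 vs 4815).
S8: worse on throughput (4205 vs 4815).
S9: worse on throughput (320 vs 4815).
S10: worse on throughput (1574 vs 4815).
No option is at least as good as S7 on every objective and strictly better on one.

Yes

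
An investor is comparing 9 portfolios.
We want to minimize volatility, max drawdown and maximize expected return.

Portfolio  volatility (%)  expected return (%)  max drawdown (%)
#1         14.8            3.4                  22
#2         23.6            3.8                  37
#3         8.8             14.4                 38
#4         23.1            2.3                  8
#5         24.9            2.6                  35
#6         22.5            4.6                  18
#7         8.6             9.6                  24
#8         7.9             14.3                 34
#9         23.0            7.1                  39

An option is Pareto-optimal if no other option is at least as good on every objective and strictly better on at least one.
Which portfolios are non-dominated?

#1, #3, #4, #6, #7, #8

#1: not dominated.
#2: dominated by #6 (volatility 22.5≤23.6, expected return 4.6≥3.8, max drawdown 18≤37).
#3: not dominated (best expected return).
#4: not dominated (best max drawdown).
#5: dominated by #1 (volatility 14.8≤24.9, expected return 3.4≥2.6, max drawdown 22≤35).
#6: not dominated.
#7: not dominated.
#8: not dominated (best volatility).
#9: dominated by #3 (volatility 8.8≤23.0, expected return 14.4≥7.1, max drawdown 38≤39).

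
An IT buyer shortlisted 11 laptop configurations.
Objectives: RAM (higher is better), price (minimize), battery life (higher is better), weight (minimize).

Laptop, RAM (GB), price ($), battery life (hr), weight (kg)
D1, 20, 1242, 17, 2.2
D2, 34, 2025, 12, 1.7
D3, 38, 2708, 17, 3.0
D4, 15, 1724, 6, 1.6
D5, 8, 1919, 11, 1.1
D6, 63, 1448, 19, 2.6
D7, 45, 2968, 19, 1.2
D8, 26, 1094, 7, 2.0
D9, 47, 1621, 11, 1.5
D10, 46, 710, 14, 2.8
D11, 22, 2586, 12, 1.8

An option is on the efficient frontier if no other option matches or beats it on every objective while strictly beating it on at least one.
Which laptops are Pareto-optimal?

D1: not dominated.
D2: not dominated.
D3: dominated by D6 (RAM 63≥38, price 1448≤2708, battery life 19≥17, weight 2.6≤3.0).
D4: dominated by D9 (RAM 47≥15, price 1621≤1724, battery life 11≥6, weight 1.5≤1.6).
D5: not dominated (best weight).
D6: not dominated (best RAM).
D7: not dominated.
D8: not dominated.
D9: not dominated.
D10: not dominated (best price).
D11: dominated by D2 (RAM 34≥22, price 2025≤2586, battery life 12≥12, weight 1.7≤1.8).

D1, D2, D5, D6, D7, D8, D9, D10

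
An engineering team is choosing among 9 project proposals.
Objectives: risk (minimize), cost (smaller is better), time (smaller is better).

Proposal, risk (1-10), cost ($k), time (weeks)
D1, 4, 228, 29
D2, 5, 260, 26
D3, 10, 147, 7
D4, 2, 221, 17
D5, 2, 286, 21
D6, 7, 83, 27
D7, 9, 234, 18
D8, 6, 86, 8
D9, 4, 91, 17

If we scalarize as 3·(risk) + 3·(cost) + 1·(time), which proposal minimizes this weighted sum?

D8

D1: 3·4 + 3·228 + 1·29 = 725
D2: 3·5 + 3·260 + 1·26 = 821
D3: 3·10 + 3·147 + 1·7 = 478
D4: 3·2 + 3·221 + 1·17 = 686
D5: 3·2 + 3·286 + 1·21 = 885
D6: 3·7 + 3·83 + 1·27 = 297
D7: 3·9 + 3·234 + 1·18 = 747
D8: 3·6 + 3·86 + 1·8 = 284
D9: 3·4 + 3·91 + 1·17 = 302
Lowest: D8 at 284.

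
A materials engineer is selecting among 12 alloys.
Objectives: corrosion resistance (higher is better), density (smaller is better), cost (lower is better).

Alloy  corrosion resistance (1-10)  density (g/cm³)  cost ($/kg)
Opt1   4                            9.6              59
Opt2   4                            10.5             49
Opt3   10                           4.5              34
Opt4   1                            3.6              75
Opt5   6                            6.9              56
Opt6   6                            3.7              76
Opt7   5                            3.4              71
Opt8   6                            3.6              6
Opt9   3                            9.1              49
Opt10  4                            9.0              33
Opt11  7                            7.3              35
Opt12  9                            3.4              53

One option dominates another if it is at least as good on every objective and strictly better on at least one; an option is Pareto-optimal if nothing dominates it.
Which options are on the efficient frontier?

Opt1: dominated by Opt3 (corrosion resistance 10≥4, density 4.5≤9.6, cost 34≤59).
Opt2: dominated by Opt3 (corrosion resistance 10≥4, density 4.5≤10.5, cost 34≤49).
Opt3: not dominated (best corrosion resistance).
Opt4: dominated by Opt7 (corrosion resistance 5≥1, density 3.4≤3.6, cost 71≤75).
Opt5: dominated by Opt3 (corrosion resistance 10≥6, density 4.5≤6.9, cost 34≤56).
Opt6: dominated by Opt8 (corrosion resistance 6≥6, density 3.6≤3.7, cost 6≤76).
Opt7: dominated by Opt12 (corrosion resistance 9≥5, density 3.4≤3.4, cost 53≤71).
Opt8: not dominated (best cost).
Opt9: dominated by Opt3 (corrosion resistance 10≥3, density 4.5≤9.1, cost 34≤49).
Opt10: dominated by Opt8 (corrosion resistance 6≥4, density 3.6≤9.0, cost 6≤33).
Opt11: dominated by Opt3 (corrosion resistance 10≥7, density 4.5≤7.3, cost 34≤35).
Opt12: not dominated.

Opt3, Opt8, Opt12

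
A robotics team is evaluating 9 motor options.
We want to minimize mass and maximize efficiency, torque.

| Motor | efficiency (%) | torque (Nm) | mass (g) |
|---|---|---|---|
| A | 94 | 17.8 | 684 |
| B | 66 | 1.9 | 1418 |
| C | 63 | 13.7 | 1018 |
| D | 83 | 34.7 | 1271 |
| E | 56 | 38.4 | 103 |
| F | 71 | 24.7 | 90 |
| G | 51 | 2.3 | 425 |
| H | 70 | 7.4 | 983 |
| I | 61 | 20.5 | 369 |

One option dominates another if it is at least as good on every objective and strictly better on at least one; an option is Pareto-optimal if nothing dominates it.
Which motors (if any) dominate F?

none

A: worse on torque (17.8 vs 24.7).
B: worse on efficiency (66 vs 71).
C: worse on efficiency (63 vs 71).
D: worse on mass (1271 vs 90).
E: worse on efficiency (56 vs 71).
G: worse on efficiency (51 vs 71).
H: worse on efficiency (70 vs 71).
I: worse on efficiency (61 vs 71).
No option dominates F.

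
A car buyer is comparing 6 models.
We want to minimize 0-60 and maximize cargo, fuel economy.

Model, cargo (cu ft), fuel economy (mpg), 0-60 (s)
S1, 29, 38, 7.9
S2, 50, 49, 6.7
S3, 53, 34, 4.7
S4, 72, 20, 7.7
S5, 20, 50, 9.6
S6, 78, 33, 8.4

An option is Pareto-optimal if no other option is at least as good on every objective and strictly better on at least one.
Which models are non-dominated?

S1: dominated by S2 (cargo 50≥29, fuel economy 49≥38, 0-60 6.7≤7.9).
S2: not dominated.
S3: not dominated (best 0-60).
S4: not dominated.
S5: not dominated (best fuel economy).
S6: not dominated (best cargo).

S2, S3, S4, S5, S6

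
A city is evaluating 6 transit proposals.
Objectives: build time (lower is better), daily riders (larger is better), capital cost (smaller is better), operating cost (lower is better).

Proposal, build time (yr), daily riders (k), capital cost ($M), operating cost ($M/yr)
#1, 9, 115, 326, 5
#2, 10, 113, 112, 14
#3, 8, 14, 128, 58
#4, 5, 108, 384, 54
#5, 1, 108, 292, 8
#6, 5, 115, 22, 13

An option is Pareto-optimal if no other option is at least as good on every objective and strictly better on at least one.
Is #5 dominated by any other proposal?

#1: worse on build time (9 vs 1).
#2: worse on build time (10 vs 1).
#3: worse on build time (8 vs 1).
#4: worse on build time (5 vs 1).
#6: worse on build time (5 vs 1).
No option is at least as good as #5 on every objective and strictly better on one.

No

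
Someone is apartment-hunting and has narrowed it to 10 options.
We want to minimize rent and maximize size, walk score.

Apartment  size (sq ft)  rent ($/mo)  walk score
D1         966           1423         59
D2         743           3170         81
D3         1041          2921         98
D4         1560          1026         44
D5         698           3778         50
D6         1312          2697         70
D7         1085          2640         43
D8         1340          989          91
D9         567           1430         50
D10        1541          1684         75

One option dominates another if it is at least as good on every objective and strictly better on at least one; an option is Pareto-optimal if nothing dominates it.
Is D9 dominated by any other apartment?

D1 vs D9: size 966≥567, rent 1423≤1430, walk score 59≥50 — D1 is at least as good on every objective and strictly better on at least one, so D1 dominates D9.

Yes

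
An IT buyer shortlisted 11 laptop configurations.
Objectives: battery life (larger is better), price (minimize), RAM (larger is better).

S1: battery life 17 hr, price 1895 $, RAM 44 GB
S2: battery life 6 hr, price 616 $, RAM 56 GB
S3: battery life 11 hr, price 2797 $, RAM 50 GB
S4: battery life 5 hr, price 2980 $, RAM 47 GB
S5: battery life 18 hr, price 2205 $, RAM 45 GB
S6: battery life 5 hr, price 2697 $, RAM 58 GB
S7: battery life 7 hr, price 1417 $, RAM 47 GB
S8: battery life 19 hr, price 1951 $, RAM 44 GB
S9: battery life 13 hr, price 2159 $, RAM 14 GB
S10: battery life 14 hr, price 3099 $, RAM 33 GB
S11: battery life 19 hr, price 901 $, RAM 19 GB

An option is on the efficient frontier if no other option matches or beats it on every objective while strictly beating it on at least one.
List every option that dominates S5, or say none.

none

S1: worse on battery life (17 vs 18).
S2: worse on battery life (6 vs 18).
S3: worse on battery life (11 vs 18).
S4: worse on battery life (5 vs 18).
S6: worse on battery life (5 vs 18).
S7: worse on battery life (7 vs 18).
S8: worse on RAM (44 vs 45).
S9: worse on battery life (13 vs 18).
S10: worse on battery life (14 vs 18).
S11: worse on RAM (19 vs 45).
No option dominates S5.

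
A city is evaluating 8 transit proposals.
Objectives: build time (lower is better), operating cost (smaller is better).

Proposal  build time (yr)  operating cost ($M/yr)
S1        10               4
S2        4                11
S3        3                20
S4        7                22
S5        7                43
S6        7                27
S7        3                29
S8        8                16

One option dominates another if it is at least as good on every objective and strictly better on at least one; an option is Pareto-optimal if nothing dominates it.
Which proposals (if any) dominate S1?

none

S2: worse on operating cost (11 vs 4).
S3: worse on operating cost (20 vs 4).
S4: worse on operating cost (22 vs 4).
S5: worse on operating cost (43 vs 4).
S6: worse on operating cost (27 vs 4).
S7: worse on operating cost (29 vs 4).
S8: worse on operating cost (16 vs 4).
No option dominates S1.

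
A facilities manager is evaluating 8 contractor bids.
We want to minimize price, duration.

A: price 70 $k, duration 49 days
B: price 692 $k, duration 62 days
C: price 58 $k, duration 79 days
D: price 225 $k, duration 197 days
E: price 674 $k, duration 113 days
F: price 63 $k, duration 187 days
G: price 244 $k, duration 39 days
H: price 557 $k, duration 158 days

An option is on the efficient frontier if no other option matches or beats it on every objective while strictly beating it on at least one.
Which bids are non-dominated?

A, C, G

A: not dominated.
B: dominated by A (price 70≤692, duration 49≤62).
C: not dominated (best price).
D: dominated by A (price 70≤225, duration 49≤197).
E: dominated by A (price 70≤674, duration 49≤113).
F: dominated by C (price 58≤63, duration 79≤187).
G: not dominated (best duration).
H: dominated by A (price 70≤557, duration 49≤158).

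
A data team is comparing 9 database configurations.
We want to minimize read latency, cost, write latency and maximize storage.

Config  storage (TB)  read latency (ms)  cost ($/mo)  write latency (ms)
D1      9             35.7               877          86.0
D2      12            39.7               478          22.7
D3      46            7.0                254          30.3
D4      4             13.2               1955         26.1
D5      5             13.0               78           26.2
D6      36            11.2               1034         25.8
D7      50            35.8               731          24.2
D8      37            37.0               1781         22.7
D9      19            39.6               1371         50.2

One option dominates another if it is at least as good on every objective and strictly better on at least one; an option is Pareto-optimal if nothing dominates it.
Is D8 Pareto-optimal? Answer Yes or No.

Yes

D1: worse on storage (9 vs 37).
D2: worse on storage (12 vs 37).
D3: worse on write latency (30.3 vs 22.7).
D4: worse on storage (4 vs 37).
D5: worse on storage (5 vs 37).
D6: worse on storage (36 vs 37).
D7: worse on write latency (24.2 vs 22.7).
D9: worse on storage (19 vs 37).
No option is at least as good as D8 on every objective and strictly better on one.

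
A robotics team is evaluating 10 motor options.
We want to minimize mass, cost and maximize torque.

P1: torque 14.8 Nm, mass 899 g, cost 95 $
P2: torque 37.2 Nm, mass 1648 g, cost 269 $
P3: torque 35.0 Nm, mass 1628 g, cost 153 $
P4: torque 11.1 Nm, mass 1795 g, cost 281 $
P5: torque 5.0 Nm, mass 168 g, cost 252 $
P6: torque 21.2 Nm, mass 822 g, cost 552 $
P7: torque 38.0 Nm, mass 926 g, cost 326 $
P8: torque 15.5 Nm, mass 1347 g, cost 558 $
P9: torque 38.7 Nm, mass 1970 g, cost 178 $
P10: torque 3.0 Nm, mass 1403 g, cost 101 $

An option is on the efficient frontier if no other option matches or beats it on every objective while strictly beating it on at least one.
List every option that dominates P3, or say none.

P1: worse on torque (14.8 vs 35.0).
P2: worse on mass (1648 vs 1628).
P4: worse on torque (11.1 vs 35.0).
P5: worse on torque (5.0 vs 35.0).
P6: worse on torque (21.2 vs 35.0).
P7: worse on cost (326 vs 153).
P8: worse on torque (15.5 vs 35.0).
P9: worse on mass (1970 vs 1628).
P10: worse on torque (3.0 vs 35.0).
No option dominates P3.

none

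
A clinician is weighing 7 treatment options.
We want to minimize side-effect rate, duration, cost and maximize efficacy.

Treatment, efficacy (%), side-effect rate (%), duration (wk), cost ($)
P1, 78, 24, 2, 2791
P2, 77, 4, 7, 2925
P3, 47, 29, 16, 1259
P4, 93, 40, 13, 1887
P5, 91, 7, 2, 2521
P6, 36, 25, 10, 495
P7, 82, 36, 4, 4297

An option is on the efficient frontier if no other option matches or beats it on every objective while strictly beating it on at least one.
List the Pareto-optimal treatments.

P1: dominated by P5 (efficacy 91≥78, side-effect rate 7≤24, duration 2≤2, cost 2521≤2791).
P2: not dominated (best side-effect rate).
P3: not dominated.
P4: not dominated (best efficacy).
P5: not dominated.
P6: not dominated (best cost).
P7: dominated by P5 (efficacy 91≥82, side-effect rate 7≤36, duration 2≤4, cost 2521≤4297).

P2, P3, P4, P5, P6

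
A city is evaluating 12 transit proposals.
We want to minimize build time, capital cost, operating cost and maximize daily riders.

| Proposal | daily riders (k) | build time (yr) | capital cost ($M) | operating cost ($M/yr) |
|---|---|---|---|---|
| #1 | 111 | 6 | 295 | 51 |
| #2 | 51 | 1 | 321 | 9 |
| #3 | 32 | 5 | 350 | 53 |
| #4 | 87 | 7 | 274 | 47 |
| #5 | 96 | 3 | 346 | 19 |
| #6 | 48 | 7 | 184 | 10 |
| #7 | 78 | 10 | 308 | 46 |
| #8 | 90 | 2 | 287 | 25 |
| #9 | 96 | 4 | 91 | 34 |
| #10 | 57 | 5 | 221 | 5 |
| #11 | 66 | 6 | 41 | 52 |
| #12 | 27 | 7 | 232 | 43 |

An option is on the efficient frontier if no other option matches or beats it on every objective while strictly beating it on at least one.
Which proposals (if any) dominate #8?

#1: worse on build time (6 vs 2).
#2: worse on daily riders (51 vs 90).
#3: worse on daily riders (32 vs 90).
#4: worse on daily riders (87 vs 90).
#5: worse on build time (3 vs 2).
#6: worse on daily riders (48 vs 90).
#7: worse on daily riders (78 vs 90).
#9: worse on build time (4 vs 2).
#10: worse on daily riders (57 vs 90).
#11: worse on daily riders (66 vs 90).
#12: worse on daily riders (27 vs 90).
No option dominates #8.

none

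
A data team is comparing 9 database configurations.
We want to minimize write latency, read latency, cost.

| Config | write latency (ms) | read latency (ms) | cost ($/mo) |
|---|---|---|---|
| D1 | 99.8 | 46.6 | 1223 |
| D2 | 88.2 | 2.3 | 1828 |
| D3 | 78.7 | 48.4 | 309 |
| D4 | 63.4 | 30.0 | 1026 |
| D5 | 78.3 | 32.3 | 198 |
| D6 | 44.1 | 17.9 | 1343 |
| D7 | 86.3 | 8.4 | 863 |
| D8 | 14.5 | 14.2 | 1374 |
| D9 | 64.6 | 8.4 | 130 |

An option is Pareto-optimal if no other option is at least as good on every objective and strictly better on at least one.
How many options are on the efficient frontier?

5

D1: dominated by D4 (write latency 63.4≤99.8, read latency 30.0≤46.6, cost 1026≤1223).
D2: not dominated (best read latency).
D3: dominated by D5 (write latency 78.3≤78.7, read latency 32.3≤48.4, cost 198≤309).
D4: not dominated.
D5: dominated by D9 (write latency 64.6≤78.3, read latency 8.4≤32.3, cost 130≤198).
D6: not dominated.
D7: dominated by D9 (write latency 64.6≤86.3, read latency 8.4≤8.4, cost 130≤863).
D8: not dominated (best write latency).
D9: not dominated (best cost).
Pareto-optimal: D2, D4, D6, D8, D9 → 5.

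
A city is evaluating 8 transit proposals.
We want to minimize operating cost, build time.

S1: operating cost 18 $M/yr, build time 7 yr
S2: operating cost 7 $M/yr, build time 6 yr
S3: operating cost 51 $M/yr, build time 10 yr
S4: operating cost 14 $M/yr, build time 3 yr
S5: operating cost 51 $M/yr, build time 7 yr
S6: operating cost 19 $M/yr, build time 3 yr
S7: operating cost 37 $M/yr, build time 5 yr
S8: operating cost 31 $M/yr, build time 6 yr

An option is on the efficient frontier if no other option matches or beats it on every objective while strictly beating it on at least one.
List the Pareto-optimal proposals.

S1: dominated by S2 (operating cost 7≤18, build time 6≤7).
S2: not dominated (best operating cost).
S3: dominated by S1 (operating cost 18≤51, build time 7≤10).
S4: not dominated.
S5: dominated by S1 (operating cost 18≤51, build time 7≤7).
S6: dominated by S4 (operating cost 14≤19, build time 3≤3).
S7: dominated by S4 (operating cost 14≤37, build time 3≤5).
S8: dominated by S2 (operating cost 7≤31, build time 6≤6).

S2, S4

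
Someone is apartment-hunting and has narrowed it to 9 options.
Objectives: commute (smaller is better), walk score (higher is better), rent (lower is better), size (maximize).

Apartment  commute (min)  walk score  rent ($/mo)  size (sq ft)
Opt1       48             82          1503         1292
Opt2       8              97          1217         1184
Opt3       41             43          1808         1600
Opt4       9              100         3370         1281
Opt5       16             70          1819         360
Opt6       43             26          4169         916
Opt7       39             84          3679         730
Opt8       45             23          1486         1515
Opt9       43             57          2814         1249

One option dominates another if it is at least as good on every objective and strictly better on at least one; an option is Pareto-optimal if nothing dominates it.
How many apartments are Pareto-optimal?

Opt1: not dominated.
Opt2: not dominated (best commute).
Opt3: not dominated (best size).
Opt4: not dominated (best walk score).
Opt5: dominated by Opt2 (commute 8≤16, walk score 97≥70, rent 1217≤1819, size 1184≥360).
Opt6: dominated by Opt2 (commute 8≤43, walk score 97≥26, rent 1217≤4169, size 1184≥916).
Opt7: dominated by Opt2 (commute 8≤39, walk score 97≥84, rent 1217≤3679, size 1184≥730).
Opt8: not dominated.
Opt9: not dominated.
Pareto-optimal: Opt1, Opt2, Opt3, Opt4, Opt8, Opt9 → 6.

6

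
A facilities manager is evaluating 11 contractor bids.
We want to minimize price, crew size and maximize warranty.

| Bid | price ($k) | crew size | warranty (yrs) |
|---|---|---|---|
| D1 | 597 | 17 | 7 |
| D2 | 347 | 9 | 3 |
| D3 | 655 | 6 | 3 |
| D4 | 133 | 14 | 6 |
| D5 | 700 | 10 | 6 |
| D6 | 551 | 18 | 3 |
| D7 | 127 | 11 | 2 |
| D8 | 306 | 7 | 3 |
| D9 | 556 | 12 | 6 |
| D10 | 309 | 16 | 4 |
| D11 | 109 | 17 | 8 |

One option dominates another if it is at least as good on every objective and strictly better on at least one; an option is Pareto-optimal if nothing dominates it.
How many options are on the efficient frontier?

7

D1: dominated by D11 (price 109≤597, crew size 17≤17, warranty 8≥7).
D2: dominated by D8 (price 306≤347, crew size 7≤9, warranty 3≥3).
D3: not dominated (best crew size).
D4: not dominated.
D5: not dominated.
D6: dominated by D2 (price 347≤551, crew size 9≤18, warranty 3≥3).
D7: not dominated.
D8: not dominated.
D9: not dominated.
D10: dominated by D4 (price 133≤309, crew size 14≤16, warranty 6≥4).
D11: not dominated (best price).
Pareto-optimal: D3, D4, D5, D7, D8, D9, D11 → 7.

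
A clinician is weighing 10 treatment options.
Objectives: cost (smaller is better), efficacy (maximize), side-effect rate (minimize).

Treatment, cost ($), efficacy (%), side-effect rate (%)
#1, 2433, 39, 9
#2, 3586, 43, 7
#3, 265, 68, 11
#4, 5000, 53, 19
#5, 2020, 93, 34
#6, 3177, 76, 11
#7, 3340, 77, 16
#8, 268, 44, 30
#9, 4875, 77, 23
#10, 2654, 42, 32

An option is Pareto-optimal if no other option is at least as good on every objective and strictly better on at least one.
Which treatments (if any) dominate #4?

#3: cost 265≤5000, efficacy 68≥53, side-effect rate 11≤19 — dominates #4.
#6: cost 3177≤5000, efficacy 76≥53, side-effect rate 11≤19 — dominates #4.
#7: cost 3340≤5000, efficacy 77≥53, side-effect rate 16≤19 — dominates #4.
Others (#1, #2, #5, #8, #9, #10) are each worse than #4 on at least one objective.

#3, #6, #7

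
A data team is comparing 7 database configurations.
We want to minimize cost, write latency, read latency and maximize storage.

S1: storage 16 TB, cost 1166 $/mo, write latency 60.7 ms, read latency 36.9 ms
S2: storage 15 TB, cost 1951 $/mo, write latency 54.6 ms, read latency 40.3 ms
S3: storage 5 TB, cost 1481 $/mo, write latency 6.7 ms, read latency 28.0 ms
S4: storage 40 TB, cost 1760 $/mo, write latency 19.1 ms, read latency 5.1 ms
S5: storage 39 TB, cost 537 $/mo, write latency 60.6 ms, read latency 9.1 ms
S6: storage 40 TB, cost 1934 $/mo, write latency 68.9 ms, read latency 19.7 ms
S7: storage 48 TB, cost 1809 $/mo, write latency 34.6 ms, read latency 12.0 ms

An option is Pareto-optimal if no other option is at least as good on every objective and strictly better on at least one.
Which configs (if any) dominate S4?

none

S1: worse on storage (16 vs 40).
S2: worse on storage (15 vs 40).
S3: worse on storage (5 vs 40).
S5: worse on storage (39 vs 40).
S6: worse on cost (1934 vs 1760).
S7: worse on cost (1809 vs 1760).
No option dominates S4.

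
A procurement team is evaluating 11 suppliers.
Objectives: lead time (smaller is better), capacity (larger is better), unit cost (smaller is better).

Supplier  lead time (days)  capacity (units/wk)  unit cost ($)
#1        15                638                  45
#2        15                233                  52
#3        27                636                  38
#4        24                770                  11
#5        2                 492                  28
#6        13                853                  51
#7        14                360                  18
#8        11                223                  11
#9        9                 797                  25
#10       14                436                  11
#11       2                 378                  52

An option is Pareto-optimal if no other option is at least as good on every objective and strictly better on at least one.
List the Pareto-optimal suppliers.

#1: dominated by #9 (lead time 9≤15, capacity 797≥638, unit cost 25≤45).
#2: dominated by #1 (lead time 15≤15, capacity 638≥233, unit cost 45≤52).
#3: dominated by #4 (lead time 24≤27, capacity 770≥636, unit cost 11≤38).
#4: not dominated.
#5: not dominated.
#6: not dominated (best capacity).
#7: dominated by #10 (lead time 14≤14, capacity 436≥360, unit cost 11≤18).
#8: not dominated.
#9: not dominated.
#10: not dominated.
#11: dominated by #5 (lead time 2≤2, capacity 492≥378, unit cost 28≤52).

#4, #5, #6, #8, #9, #10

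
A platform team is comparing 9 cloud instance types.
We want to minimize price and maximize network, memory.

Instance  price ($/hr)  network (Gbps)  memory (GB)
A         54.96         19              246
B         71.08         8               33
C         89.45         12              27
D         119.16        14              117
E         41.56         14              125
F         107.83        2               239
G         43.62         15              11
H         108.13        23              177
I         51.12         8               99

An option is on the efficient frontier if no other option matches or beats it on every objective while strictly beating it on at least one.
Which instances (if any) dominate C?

A, E

A: price 54.96≤89.45, network 19≥12, memory 246≥27 — dominates C.
E: price 41.56≤89.45, network 14≥12, memory 125≥27 — dominates C.
Others (B, D, F, G, H, I) are each worse than C on at least one objective.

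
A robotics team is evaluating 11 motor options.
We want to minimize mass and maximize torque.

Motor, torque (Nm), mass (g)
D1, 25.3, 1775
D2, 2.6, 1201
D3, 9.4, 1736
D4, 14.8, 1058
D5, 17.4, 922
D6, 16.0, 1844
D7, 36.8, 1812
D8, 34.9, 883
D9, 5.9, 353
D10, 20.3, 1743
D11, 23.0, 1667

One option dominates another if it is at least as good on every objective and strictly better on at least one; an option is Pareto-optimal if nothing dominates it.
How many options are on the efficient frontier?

D1: dominated by D8 (torque 34.9≥25.3, mass 883≤1775).
D2: dominated by D4 (torque 14.8≥2.6, mass 1058≤1201).
D3: dominated by D4 (torque 14.8≥9.4, mass 1058≤1736).
D4: dominated by D5 (torque 17.4≥14.8, mass 922≤1058).
D5: dominated by D8 (torque 34.9≥17.4, mass 883≤922).
D6: dominated by D1 (torque 25.3≥16.0, mass 1775≤1844).
D7: not dominated (best torque).
D8: not dominated.
D9: not dominated (best mass).
D10: dominated by D8 (torque 34.9≥20.3, mass 883≤1743).
D11: dominated by D8 (torque 34.9≥23.0, mass 883≤1667).
Pareto-optimal: D7, D8, D9 → 3.

3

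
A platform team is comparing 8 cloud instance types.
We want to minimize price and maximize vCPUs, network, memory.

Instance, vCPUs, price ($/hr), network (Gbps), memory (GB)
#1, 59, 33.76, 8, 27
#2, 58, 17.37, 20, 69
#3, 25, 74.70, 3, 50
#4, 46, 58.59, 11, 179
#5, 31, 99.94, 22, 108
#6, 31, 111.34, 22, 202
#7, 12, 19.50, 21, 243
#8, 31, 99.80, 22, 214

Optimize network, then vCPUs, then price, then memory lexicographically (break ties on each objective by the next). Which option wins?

#8

First maximize network: best is 22, kept {#5, #6, #8}.
Then maximize vCPUs: best is 31, kept {#5, #6, #8}.
Then minimize price: best is 99.80, kept {#8}.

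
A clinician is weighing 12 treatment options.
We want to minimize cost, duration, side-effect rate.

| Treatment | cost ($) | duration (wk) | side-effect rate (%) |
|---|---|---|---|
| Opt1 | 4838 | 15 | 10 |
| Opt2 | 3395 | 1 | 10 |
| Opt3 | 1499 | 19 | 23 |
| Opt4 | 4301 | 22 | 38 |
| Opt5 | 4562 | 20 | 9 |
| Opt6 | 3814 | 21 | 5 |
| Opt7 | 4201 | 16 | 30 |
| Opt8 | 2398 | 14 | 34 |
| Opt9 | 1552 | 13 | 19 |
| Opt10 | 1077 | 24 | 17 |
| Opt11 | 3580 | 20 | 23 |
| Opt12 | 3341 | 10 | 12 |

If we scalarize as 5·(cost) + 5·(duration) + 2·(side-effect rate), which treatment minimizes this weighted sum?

Opt10

Opt1: 5·4838 + 5·15 + 2·10 = 24285
Opt2: 5·3395 + 5·1 + 2·10 = 17000
Opt3: 5·1499 + 5·19 + 2·23 = 7636
Opt4: 5·4301 + 5·22 + 2·38 = 21691
Opt5: 5·4562 + 5·20 + 2·9 = 22928
Opt6: 5·3814 + 5·21 + 2·5 = 19185
Opt7: 5·4201 + 5·16 + 2·30 = 21145
Opt8: 5·2398 + 5·14 + 2·34 = 12128
Opt9: 5·1552 + 5·13 + 2·19 = 7863
Opt10: 5·1077 + 5·24 + 2·17 = 5539
Opt11: 5·3580 + 5·20 + 2·23 = 18046
Opt12: 5·3341 + 5·10 + 2·12 = 16779
Lowest: Opt10 at 5539.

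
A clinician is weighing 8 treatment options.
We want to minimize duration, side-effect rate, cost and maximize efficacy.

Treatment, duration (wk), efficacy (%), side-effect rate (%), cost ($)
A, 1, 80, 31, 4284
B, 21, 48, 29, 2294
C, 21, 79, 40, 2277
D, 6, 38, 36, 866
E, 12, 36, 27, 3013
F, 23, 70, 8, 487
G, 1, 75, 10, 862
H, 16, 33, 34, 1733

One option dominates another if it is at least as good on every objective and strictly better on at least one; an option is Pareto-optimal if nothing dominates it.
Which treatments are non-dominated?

A: not dominated (best efficacy).
B: dominated by G (duration 1≤21, efficacy 75≥48, side-effect rate 10≤29, cost 862≤2294).
C: not dominated.
D: dominated by G (duration 1≤6, efficacy 75≥38, side-effect rate 10≤36, cost 862≤866).
E: dominated by G (duration 1≤12, efficacy 75≥36, side-effect rate 10≤27, cost 862≤3013).
F: not dominated (best side-effect rate).
G: not dominated.
H: dominated by G (duration 1≤16, efficacy 75≥33, side-effect rate 10≤34, cost 862≤1733).

A, C, F, G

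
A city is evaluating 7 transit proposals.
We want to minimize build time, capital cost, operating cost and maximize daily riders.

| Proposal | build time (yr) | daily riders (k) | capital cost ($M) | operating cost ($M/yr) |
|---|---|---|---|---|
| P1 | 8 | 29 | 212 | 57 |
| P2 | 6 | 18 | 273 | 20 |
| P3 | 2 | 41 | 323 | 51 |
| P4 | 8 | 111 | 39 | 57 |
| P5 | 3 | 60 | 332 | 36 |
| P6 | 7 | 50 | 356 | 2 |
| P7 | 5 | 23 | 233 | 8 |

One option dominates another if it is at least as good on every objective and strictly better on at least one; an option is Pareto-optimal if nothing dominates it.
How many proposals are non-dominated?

5

P1: dominated by P4 (build time 8≤8, daily riders 111≥29, capital cost 39≤212, operating cost 57≤57).
P2: dominated by P7 (build time 5≤6, daily riders 23≥18, capital cost 233≤273, operating cost 8≤20).
P3: not dominated (best build time).
P4: not dominated (best daily riders).
P5: not dominated.
P6: not dominated (best operating cost).
P7: not dominated.
Pareto-optimal: P3, P4, P5, P6, P7 → 5.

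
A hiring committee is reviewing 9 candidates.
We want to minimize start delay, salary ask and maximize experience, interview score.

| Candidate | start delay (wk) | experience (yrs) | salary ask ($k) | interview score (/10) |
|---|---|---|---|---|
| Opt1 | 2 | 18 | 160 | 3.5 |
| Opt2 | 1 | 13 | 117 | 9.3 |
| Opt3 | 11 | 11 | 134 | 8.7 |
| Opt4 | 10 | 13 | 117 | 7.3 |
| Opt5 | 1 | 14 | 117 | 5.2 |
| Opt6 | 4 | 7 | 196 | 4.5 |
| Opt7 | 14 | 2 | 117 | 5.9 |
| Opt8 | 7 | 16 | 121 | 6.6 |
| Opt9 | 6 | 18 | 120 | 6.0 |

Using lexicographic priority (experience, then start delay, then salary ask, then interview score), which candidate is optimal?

First maximize experience: best is 18, kept {Opt1, Opt9}.
Then minimize start delay: best is 2, kept {Opt1}.

Opt1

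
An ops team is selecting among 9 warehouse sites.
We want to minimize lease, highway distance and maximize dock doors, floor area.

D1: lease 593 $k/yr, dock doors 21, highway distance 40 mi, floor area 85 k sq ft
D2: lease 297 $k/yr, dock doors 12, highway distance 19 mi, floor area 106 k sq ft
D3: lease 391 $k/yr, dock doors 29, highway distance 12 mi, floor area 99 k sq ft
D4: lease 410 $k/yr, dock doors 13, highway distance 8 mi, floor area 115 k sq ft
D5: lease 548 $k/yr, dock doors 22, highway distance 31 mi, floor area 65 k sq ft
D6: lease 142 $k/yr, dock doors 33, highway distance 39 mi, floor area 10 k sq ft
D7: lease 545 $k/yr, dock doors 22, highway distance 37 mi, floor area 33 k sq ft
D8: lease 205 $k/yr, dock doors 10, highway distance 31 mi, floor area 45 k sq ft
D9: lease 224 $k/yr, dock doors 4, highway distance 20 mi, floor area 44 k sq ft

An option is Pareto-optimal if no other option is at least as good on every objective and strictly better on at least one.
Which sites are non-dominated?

D1: dominated by D3 (lease 391≤593, dock doors 29≥21, highway distance 12≤40, floor area 99≥85).
D2: not dominated.
D3: not dominated.
D4: not dominated (best highway distance).
D5: dominated by D3 (lease 391≤548, dock doors 29≥22, highway distance 12≤31, floor area 99≥65).
D6: not dominated (best lease).
D7: dominated by D3 (lease 391≤545, dock doors 29≥22, highway distance 12≤37, floor area 99≥33).
D8: not dominated.
D9: not dominated.

D2, D3, D4, D6, D8, D9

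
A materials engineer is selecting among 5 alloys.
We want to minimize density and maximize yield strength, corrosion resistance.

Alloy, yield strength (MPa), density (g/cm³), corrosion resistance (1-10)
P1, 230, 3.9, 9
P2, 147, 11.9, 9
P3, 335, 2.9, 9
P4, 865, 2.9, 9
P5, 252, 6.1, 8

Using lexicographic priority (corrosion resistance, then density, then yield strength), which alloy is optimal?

First maximize corrosion resistance: best is 9, kept {P1, P2, P3, P4}.
Then minimize density: best is 2.9, kept {P3, P4}.
Then maximize yield strength: best is 865, kept {P4}.

P4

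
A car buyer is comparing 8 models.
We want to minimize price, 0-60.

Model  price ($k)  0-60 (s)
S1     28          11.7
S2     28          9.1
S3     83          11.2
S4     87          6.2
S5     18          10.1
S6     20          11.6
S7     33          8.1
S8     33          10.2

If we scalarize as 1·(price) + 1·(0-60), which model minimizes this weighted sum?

S1: 1·28 + 1·11.7 = 39.7
S2: 1·28 + 1·9.1 = 37.1
S3: 1·83 + 1·11.2 = 94.2
S4: 1·87 + 1·6.2 = 93.2
S5: 1·18 + 1·10.1 = 28.1
S6: 1·20 + 1·11.6 = 31.6
S7: 1·33 + 1·8.1 = 41.1
S8: 1·33 + 1·10.2 = 43.2
Lowest: S5 at 28.1.

S5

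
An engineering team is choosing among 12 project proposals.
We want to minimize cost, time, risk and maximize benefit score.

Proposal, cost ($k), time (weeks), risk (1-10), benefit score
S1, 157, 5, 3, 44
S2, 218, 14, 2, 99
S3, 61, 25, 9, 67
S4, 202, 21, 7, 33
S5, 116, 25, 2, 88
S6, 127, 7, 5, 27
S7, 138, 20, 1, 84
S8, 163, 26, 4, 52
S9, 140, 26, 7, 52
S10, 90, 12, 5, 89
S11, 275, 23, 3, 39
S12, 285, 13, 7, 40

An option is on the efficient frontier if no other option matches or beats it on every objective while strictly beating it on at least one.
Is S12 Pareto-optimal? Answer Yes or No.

No

S1 vs S12: cost 157≤285, time 5≤13, risk 3≤7, benefit score 44≥40 — S1 is at least as good on every objective and strictly better on at least one, so S1 dominates S12.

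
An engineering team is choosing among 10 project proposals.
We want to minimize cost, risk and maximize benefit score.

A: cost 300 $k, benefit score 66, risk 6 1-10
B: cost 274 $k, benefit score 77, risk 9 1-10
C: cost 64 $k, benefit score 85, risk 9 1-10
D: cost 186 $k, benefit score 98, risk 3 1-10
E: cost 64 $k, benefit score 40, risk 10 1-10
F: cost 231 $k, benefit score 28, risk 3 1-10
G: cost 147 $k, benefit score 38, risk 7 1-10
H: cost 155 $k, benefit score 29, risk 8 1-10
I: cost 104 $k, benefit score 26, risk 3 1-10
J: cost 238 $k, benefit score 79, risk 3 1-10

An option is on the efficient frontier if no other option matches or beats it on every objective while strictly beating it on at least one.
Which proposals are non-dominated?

A: dominated by D (cost 186≤300, benefit score 98≥66, risk 3≤6).
B: dominated by C (cost 64≤274, benefit score 85≥77, risk 9≤9).
C: not dominated.
D: not dominated (best benefit score).
E: dominated by C (cost 64≤64, benefit score 85≥40, risk 9≤10).
F: dominated by D (cost 186≤231, benefit score 98≥28, risk 3≤3).
G: not dominated.
H: dominated by G (cost 147≤155, benefit score 38≥29, risk 7≤8).
I: not dominated.
J: dominated by D (cost 186≤238, benefit score 98≥79, risk 3≤3).

C, D, G, I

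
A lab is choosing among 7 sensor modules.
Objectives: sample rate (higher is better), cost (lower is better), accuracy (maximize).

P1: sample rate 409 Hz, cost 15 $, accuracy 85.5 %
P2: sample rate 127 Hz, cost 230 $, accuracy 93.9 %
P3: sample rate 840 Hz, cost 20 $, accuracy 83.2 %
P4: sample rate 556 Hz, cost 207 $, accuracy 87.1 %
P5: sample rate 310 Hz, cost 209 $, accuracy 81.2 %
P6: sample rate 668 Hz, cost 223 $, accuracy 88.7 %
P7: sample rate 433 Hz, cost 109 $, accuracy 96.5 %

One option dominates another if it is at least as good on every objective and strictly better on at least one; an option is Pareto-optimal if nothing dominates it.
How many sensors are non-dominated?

P1: not dominated (best cost).
P2: dominated by P7 (sample rate 433≥127, cost 109≤230, accuracy 96.5≥93.9).
P3: not dominated (best sample rate).
P4: not dominated.
P5: dominated by P1 (sample rate 409≥310, cost 15≤209, accuracy 85.5≥81.2).
P6: not dominated.
P7: not dominated (best accuracy).
Pareto-optimal: P1, P3, P4, P6, P7 → 5.

5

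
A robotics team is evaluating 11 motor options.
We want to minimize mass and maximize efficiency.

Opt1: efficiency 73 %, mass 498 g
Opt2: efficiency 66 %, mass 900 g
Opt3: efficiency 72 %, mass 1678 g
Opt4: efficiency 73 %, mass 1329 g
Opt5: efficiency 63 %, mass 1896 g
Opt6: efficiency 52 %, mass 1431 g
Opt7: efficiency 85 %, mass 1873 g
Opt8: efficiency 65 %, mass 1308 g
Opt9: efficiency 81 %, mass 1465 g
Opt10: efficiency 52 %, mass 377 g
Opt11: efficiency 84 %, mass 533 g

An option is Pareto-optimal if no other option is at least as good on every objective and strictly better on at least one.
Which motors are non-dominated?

Opt1: not dominated.
Opt2: dominated by Opt1 (efficiency 73≥66, mass 498≤900).
Opt3: dominated by Opt1 (efficiency 73≥72, mass 498≤1678).
Opt4: dominated by Opt1 (efficiency 73≥73, mass 498≤1329).
Opt5: dominated by Opt1 (efficiency 73≥63, mass 498≤1896).
Opt6: dominated by Opt1 (efficiency 73≥52, mass 498≤1431).
Opt7: not dominated (best efficiency).
Opt8: dominated by Opt1 (efficiency 73≥65, mass 498≤1308).
Opt9: dominated by Opt11 (efficiency 84≥81, mass 533≤1465).
Opt10: not dominated (best mass).
Opt11: not dominated.

Opt1, Opt7, Opt10, Opt11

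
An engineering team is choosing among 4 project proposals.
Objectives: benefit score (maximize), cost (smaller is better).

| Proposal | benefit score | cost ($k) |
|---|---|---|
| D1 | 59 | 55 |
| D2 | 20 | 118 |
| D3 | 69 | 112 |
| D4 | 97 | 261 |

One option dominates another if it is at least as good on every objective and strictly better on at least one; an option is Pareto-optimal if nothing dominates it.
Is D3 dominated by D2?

No

D2 vs D3: D2 is worse on benefit score (20 vs 69), so it does not dominate D3.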